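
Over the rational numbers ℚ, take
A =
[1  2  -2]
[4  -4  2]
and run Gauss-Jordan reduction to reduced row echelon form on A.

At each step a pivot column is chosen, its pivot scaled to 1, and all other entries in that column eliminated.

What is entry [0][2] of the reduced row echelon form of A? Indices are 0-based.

[1] R0 /= 1  ⇒  (1, 2, -2)
     R1 -= 4·R0  ⇒  (0, -12, 10)
[2] R1 /= -12  ⇒  (0, 1, -5/6)
     R0 -= 2·R1  ⇒  (1, 0, -1/3)

M[0][2] = -1/3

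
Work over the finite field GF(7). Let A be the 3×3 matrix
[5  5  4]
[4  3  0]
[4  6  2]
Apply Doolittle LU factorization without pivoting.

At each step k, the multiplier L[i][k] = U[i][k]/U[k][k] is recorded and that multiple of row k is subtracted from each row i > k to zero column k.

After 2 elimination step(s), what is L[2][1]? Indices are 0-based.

L[2][1] = 5

[col 0] pivot 5
  R1 -= 5*R0 → (0, 6, 1)  (L[1][0] := 5)
  R2 -= 5*R0 → (0, 2, 3)  (L[2][0] := 5)
[col 1] pivot 6
  R2 -= 5*R1 → (0, 0, 5)  (L[2][1] := 5)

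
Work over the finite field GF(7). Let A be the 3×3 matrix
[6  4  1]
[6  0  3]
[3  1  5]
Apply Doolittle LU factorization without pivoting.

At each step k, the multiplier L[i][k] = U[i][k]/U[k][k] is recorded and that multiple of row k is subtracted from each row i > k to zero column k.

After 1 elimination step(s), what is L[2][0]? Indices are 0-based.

Step 1: pivot at (0,0) is 6.
  row1 ← row1 − (1)·row0  ⇒  L[1][0]=1, U row1=(0, 3, 2)
  row2 ← row2 − (4)·row0  ⇒  L[2][0]=4, U row2=(0, 6, 1)

L[2][0] = 4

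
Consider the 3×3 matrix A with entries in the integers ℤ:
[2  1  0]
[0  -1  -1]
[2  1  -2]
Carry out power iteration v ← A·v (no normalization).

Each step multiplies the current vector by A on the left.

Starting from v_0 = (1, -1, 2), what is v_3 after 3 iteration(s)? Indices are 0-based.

v_0 = (1, -1, 2).
v_1 = A·v_0 = (1, -1, -3).
v_2 = A·v_1 = (1, 4, 7).
v_3 = A·v_2 = (6, -11, -8).

v_3 = (6, -11, -8)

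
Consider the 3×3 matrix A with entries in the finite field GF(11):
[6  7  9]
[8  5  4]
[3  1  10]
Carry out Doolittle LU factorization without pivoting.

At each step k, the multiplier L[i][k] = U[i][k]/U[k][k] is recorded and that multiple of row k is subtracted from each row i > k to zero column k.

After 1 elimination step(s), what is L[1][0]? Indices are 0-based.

L[1][0] = 5

Step 1: pivot at (0,0) is 6.
  row1 ← row1 − (5)·row0  ⇒  L[1][0]=5, U row1=(0, 3, 3)
  row2 ← row2 − (6)·row0  ⇒  L[2][0]=6, U row2=(0, 3, 0)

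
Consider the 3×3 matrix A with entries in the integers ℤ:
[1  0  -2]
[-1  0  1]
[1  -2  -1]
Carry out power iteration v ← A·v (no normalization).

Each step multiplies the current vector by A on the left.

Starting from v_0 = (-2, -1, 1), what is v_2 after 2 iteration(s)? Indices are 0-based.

v_2 = (-2, 3, -9)

v_0 = (-2, -1, 1).
v_1 = A·v_0 = (-4, 3, -1).
v_2 = A·v_1 = (-2, 3, -9).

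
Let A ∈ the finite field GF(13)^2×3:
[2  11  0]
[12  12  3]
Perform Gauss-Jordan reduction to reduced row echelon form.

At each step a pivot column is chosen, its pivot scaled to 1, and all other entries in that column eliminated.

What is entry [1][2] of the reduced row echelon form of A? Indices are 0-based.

step 1: normalize row 0 (÷2) = (1, 12, 0)
  row 1: subtract 12×row0 = (0, 11, 3)
step 2: normalize row 1 (÷11) = (0, 1, 5)
  row 0: subtract 12×row1 = (1, 0, 5)

M[1][2] = 5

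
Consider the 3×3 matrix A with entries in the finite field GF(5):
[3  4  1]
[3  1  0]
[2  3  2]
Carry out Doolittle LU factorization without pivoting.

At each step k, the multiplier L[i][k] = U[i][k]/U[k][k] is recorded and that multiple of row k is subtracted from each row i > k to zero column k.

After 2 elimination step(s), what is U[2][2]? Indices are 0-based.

Step 1: pivot at (0,0) is 3.
  row1 ← row1 − (1)·row0  ⇒  L[1][0]=1, U row1=(0, 2, 4)
  row2 ← row2 − (4)·row0  ⇒  L[2][0]=4, U row2=(0, 2, 3)
Step 2: pivot at (1,1) is 2.
  row2 ← row2 − (1)·row1  ⇒  L[2][1]=1, U row2=(0, 0, 4)

U[2][2] = 4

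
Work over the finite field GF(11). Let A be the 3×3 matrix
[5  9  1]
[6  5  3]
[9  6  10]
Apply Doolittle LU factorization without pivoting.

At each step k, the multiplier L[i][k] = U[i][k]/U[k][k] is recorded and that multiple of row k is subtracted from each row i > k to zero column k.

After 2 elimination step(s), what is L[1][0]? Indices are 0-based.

L[1][0] = 10

k=0: U[0][0]=5
  eliminate (1,0): mult=10, new row 1: (0, 3, 4); set L[1][0]=10
  eliminate (2,0): mult=4, new row 2: (0, 3, 6); set L[2][0]=4
k=1: U[1][1]=3
  eliminate (2,1): mult=1, new row 2: (0, 0, 2); set L[2][1]=1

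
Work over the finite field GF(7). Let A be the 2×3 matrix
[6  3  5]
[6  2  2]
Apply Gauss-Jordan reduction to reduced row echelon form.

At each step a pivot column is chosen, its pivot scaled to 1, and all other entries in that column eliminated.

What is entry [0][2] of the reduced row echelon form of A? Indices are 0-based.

M[0][2] = 4

step 1: normalize row 0 (÷6) = (1, 4, 2)
  row 1: subtract 6×row0 = (0, 6, 4)
step 2: normalize row 1 (÷6) = (0, 1, 3)
  row 0: subtract 4×row1 = (1, 0, 4)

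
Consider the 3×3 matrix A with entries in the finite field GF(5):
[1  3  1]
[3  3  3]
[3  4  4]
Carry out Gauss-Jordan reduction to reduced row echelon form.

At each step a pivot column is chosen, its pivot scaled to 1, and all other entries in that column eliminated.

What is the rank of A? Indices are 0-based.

pivot(0,0)=1: scale R0 → (1, 3, 1)
  clear (1,0): R1 −= (3)R0 → (0, 4, 0)
  clear (2,0): R2 −= (3)R0 → (0, 0, 1)
pivot(1,1)=4: scale R1 → (0, 1, 0)
  clear (0,1): R0 −= (3)R1 → (1, 0, 1)
pivot(2,2)=1: scale R2 → (0, 0, 1)
  clear (0,2): R0 −= (1)R2 → (1, 0, 0)

rank = 3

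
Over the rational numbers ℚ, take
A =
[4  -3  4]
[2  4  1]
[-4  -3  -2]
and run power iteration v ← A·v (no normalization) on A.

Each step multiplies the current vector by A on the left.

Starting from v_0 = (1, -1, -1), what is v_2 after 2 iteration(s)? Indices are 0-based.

v_2 = (25, -5, -5)

v_0 = (1, -1, -1).
v_1 = A·v_0 = (3, -3, 1).
v_2 = A·v_1 = (25, -5, -5).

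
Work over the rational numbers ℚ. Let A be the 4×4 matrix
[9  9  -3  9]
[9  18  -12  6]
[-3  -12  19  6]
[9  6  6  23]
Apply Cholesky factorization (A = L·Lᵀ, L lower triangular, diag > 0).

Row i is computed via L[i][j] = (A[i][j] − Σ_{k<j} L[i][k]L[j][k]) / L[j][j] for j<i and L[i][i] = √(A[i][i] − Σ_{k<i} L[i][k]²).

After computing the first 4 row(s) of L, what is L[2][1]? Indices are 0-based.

L[2][1] = -3

Step 1: L[0][0] = √(9) = 3.
  L[1][0] = (9) / L[0][0] = 3.
Step 2: L[1][1] = √(9) = 3.
  L[2][0] = (-3) / L[0][0] = -1.
  L[2][1] = (-9) / L[1][1] = -3.
Step 3: L[2][2] = √(9) = 3.
  L[3][0] = (9) / L[0][0] = 3.
  L[3][1] = (-3) / L[1][1] = -1.
  L[3][2] = (6) / L[2][2] = 2.
Step 4: L[3][3] = √(9) = 3.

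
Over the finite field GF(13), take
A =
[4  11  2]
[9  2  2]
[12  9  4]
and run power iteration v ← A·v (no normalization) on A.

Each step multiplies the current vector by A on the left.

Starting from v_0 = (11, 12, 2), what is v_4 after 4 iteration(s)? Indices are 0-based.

v_0 = (11, 12, 2).
v_1 = A·v_0 = (11, 10, 1).
v_2 = A·v_1 = (0, 4, 5).
v_3 = A·v_2 = (2, 5, 4).
v_4 = A·v_3 = (6, 10, 7).

v_4 = (6, 10, 7)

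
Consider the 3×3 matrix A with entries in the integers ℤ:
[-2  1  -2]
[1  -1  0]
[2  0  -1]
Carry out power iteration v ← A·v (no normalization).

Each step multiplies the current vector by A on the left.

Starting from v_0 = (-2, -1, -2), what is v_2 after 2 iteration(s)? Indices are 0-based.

v_2 = (-11, 8, 16)

v_0 = (-2, -1, -2).
v_1 = A·v_0 = (7, -1, -2).
v_2 = A·v_1 = (-11, 8, 16).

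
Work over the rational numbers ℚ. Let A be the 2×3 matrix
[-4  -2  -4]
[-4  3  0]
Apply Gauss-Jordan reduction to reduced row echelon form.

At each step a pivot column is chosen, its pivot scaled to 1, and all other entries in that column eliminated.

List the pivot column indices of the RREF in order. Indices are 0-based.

pivot columns: 0, 1

step 1: normalize row 0 (÷-4) = (1, 1/2, 1)
  row 1: subtract -4×row0 = (0, 5, 4)
step 2: normalize row 1 (÷5) = (0, 1, 4/5)
  row 0: subtract 1/2×row1 = (1, 0, 3/5)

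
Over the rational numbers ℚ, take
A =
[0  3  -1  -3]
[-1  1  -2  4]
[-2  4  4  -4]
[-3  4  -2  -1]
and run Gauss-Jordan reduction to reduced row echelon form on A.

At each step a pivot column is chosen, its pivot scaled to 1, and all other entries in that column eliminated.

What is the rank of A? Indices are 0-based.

rank = 4

pivot(0,0): swap R0↔R1
pivot(0,0)=-1: scale R0 → (1, -1, 2, -4)
  clear (2,0): R2 −= (-2)R0 → (0, 2, 8, -12)
  clear (3,0): R3 −= (-3)R0 → (0, 1, 4, -13)
pivot(1,1)=3: scale R1 → (0, 1, -1/3, -1)
  clear (0,1): R0 −= (-1)R1 → (1, 0, 5/3, -5)
  clear (2,1): R2 −= (2)R1 → (0, 0, 26/3, -10)
  clear (3,1): R3 −= (1)R1 → (0, 0, 13/3, -12)
pivot(2,2)=26/3: scale R2 → (0, 0, 1, -15/13)
  clear (0,2): R0 −= (5/3)R2 → (1, 0, 0, -40/13)
  clear (1,2): R1 −= (-1/3)R2 → (0, 1, 0, -18/13)
  clear (3,2): R3 −= (13/3)R2 → (0, 0, 0, -7)
pivot(3,3)=-7: scale R3 → (0, 0, 0, 1)
  clear (0,3): R0 −= (-40/13)R3 → (1, 0, 0, 0)
  clear (1,3): R1 −= (-18/13)R3 → (0, 1, 0, 0)
  clear (2,3): R2 −= (-15/13)R3 → (0, 0, 1, 0)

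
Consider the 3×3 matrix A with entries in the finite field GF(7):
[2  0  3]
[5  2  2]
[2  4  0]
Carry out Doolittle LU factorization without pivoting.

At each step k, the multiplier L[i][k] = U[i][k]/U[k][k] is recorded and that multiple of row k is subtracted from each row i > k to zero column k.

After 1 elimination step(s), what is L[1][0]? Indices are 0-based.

Step 1: pivot at (0,0) is 2.
  row1 ← row1 − (6)·row0  ⇒  L[1][0]=6, U row1=(0, 2, 5)
  row2 ← row2 − (1)·row0  ⇒  L[2][0]=1, U row2=(0, 4, 4)

L[1][0] = 6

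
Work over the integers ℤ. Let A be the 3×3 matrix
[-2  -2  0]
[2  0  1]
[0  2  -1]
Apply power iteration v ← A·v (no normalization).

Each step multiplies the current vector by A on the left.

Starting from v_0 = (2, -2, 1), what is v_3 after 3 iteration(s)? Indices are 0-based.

v_0 = (2, -2, 1).
v_1 = A·v_0 = (0, 5, -5).
v_2 = A·v_1 = (-10, -5, 15).
v_3 = A·v_2 = (30, -5, -25).

v_3 = (30, -5, -25)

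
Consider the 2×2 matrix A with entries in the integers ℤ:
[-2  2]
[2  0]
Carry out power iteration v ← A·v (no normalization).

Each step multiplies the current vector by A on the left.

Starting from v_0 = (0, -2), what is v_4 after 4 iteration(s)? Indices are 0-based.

v_4 = (96, -64)

v_0 = (0, -2).
v_1 = A·v_0 = (-4, 0).
v_2 = A·v_1 = (8, -8).
v_3 = A·v_2 = (-32, 16).
v_4 = A·v_3 = (96, -64).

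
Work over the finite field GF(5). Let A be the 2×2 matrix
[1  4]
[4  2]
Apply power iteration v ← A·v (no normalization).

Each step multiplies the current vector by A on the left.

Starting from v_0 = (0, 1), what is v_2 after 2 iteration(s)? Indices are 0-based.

v_0 = (0, 1).
v_1 = A·v_0 = (4, 2).
v_2 = A·v_1 = (2, 0).

v_2 = (2, 0)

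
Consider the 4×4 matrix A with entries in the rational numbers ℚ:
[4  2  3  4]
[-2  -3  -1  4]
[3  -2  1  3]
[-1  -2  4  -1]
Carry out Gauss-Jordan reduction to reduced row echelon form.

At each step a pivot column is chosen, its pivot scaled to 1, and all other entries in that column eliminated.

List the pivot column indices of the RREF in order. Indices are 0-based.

[1] R0 /= 4  ⇒  (1, 1/2, 3/4, 1)
     R1 -= -2·R0  ⇒  (0, -2, 1/2, 6)
     R2 -= 3·R0  ⇒  (0, -7/2, -5/4, 0)
     R3 -= -1·R0  ⇒  (0, -3/2, 19/4, 0)
[2] R1 /= -2  ⇒  (0, 1, -1/4, -3)
     R0 -= 1/2·R1  ⇒  (1, 0, 7/8, 5/2)
     R2 -= -7/2·R1  ⇒  (0, 0, -17/8, -21/2)
     R3 -= -3/2·R1  ⇒  (0, 0, 35/8, -9/2)
[3] R2 /= -17/8  ⇒  (0, 0, 1, 84/17)
     R0 -= 7/8·R2  ⇒  (1, 0, 0, -31/17)
     R1 -= -1/4·R2  ⇒  (0, 1, 0, -30/17)
     R3 -= 35/8·R2  ⇒  (0, 0, 0, -444/17)
[4] R3 /= -444/17  ⇒  (0, 0, 0, 1)
     R0 -= -31/17·R3  ⇒  (1, 0, 0, 0)
     R1 -= -30/17·R3  ⇒  (0, 1, 0, 0)
     R2 -= 84/17·R3  ⇒  (0, 0, 1, 0)

pivot columns: 0, 1, 2, 3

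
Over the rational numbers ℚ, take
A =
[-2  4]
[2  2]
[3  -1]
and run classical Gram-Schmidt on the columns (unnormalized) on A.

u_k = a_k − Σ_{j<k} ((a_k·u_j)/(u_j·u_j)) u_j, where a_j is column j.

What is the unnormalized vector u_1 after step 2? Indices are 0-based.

Step 1: u_0 = a_0 = (-2, 2, 3).
Step 2: u_1 = a_1 − (-7/17)·u_0 = (54/17, 48/17, 4/17).

u_1 = (54/17, 48/17, 4/17)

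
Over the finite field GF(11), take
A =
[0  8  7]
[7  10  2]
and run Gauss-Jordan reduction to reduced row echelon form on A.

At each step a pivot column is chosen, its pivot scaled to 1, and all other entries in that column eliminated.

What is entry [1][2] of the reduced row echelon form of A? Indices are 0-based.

M[1][2] = 5

step 1: exchange rows 0,1
step 1: normalize row 0 (÷7) = (1, 3, 5)
step 2: normalize row 1 (÷8) = (0, 1, 5)
  row 0: subtract 3×row1 = (1, 0, 1)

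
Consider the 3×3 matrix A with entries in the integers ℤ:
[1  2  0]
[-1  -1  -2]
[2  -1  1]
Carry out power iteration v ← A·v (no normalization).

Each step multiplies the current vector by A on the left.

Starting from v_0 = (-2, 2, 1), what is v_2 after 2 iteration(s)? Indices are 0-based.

v_0 = (-2, 2, 1).
v_1 = A·v_0 = (2, -2, -5).
v_2 = A·v_1 = (-2, 10, 1).

v_2 = (-2, 10, 1)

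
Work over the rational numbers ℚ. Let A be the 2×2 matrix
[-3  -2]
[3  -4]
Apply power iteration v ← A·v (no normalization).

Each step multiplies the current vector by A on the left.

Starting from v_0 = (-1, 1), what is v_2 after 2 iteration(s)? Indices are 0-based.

v_0 = (-1, 1).
v_1 = A·v_0 = (1, -7).
v_2 = A·v_1 = (11, 31).

v_2 = (11, 31)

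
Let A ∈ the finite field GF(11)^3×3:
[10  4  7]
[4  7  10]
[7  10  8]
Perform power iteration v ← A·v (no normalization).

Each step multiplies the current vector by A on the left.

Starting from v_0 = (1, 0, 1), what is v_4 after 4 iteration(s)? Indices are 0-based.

v_4 = (9, 5, 4)

v_0 = (1, 0, 1).
v_1 = A·v_0 = (6, 3, 4).
v_2 = A·v_1 = (1, 8, 5).
v_3 = A·v_2 = (0, 0, 6).
v_4 = A·v_3 = (9, 5, 4).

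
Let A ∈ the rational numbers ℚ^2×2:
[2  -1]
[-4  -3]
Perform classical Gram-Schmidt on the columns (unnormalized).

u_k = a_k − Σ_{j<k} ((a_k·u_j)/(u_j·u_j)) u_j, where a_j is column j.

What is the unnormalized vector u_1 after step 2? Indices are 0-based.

Step 1: u_0 = a_0 = (2, -4).
Step 2: u_1 = a_1 − (1/2)·u_0 = (-2, -1).

u_1 = (-2, -1)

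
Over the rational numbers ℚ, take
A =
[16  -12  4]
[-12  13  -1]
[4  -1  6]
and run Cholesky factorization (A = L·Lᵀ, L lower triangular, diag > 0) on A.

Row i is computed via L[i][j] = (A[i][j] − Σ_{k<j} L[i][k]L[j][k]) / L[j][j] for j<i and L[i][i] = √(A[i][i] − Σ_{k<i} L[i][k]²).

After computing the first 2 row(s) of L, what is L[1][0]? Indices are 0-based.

Step 1: L[0][0] = √(16) = 4.
  L[1][0] = (-12) / L[0][0] = -3.
Step 2: L[1][1] = √(4) = 2.

L[1][0] = -3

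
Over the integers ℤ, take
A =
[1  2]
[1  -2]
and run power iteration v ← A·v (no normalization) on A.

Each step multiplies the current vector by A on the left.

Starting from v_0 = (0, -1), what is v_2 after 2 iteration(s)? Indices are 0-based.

v_2 = (2, -6)

v_0 = (0, -1).
v_1 = A·v_0 = (-2, 2).
v_2 = A·v_1 = (2, -6).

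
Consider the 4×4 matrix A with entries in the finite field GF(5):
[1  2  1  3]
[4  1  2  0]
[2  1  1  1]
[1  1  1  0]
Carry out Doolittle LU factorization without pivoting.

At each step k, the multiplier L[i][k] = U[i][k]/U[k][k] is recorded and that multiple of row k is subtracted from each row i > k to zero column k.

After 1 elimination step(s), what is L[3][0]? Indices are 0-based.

L[3][0] = 1

k=0: U[0][0]=1
  eliminate (1,0): mult=4, new row 1: (0, 3, 3, 3); set L[1][0]=4
  eliminate (2,0): mult=2, new row 2: (0, 2, 4, 0); set L[2][0]=2
  eliminate (3,0): mult=1, new row 3: (0, 4, 0, 2); set L[3][0]=1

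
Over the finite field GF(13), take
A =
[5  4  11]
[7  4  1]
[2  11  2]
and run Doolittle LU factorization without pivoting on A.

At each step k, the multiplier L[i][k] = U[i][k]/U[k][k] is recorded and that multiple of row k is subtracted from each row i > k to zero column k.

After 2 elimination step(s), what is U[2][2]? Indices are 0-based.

k=0: U[0][0]=5
  eliminate (1,0): mult=4, new row 1: (0, 1, 9); set L[1][0]=4
  eliminate (2,0): mult=3, new row 2: (0, 12, 8); set L[2][0]=3
k=1: U[1][1]=1
  eliminate (2,1): mult=12, new row 2: (0, 0, 4); set L[2][1]=12

U[2][2] = 4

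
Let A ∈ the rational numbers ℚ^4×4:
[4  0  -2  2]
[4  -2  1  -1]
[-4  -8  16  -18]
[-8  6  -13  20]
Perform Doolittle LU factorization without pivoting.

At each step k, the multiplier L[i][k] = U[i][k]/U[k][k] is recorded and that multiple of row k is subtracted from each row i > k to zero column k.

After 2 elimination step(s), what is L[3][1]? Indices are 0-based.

L[3][1] = -3

[col 0] pivot 4
  R1 -= 1*R0 → (0, -2, 3, -3)  (L[1][0] := 1)
  R2 -= -1*R0 → (0, -8, 14, -16)  (L[2][0] := -1)
  R3 -= -2*R0 → (0, 6, -17, 24)  (L[3][0] := -2)
[col 1] pivot -2
  R2 -= 4*R1 → (0, 0, 2, -4)  (L[2][1] := 4)
  R3 -= -3*R1 → (0, 0, -8, 15)  (L[3][1] := -3)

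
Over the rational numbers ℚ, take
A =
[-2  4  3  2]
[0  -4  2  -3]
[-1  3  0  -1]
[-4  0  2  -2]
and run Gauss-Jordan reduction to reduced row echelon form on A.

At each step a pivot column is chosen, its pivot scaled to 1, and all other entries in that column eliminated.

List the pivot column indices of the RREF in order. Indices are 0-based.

step 1: normalize row 0 (÷-2) = (1, -2, -3/2, -1)
  row 2: subtract -1×row0 = (0, 1, -3/2, -2)
  row 3: subtract -4×row0 = (0, -8, -4, -6)
step 2: normalize row 1 (÷-4) = (0, 1, -1/2, 3/4)
  row 0: subtract -2×row1 = (1, 0, -5/2, 1/2)
  row 2: subtract 1×row1 = (0, 0, -1, -11/4)
  row 3: subtract -8×row1 = (0, 0, -8, 0)
step 3: normalize row 2 (÷-1) = (0, 0, 1, 11/4)
  row 0: subtract -5/2×row2 = (1, 0, 0, 59/8)
  row 1: subtract -1/2×row2 = (0, 1, 0, 17/8)
  row 3: subtract -8×row2 = (0, 0, 0, 22)
step 4: normalize row 3 (÷22) = (0, 0, 0, 1)
  row 0: subtract 59/8×row3 = (1, 0, 0, 0)
  row 1: subtract 17/8×row3 = (0, 1, 0, 0)
  row 2: subtract 11/4×row3 = (0, 0, 1, 0)

pivot columns: 0, 1, 2, 3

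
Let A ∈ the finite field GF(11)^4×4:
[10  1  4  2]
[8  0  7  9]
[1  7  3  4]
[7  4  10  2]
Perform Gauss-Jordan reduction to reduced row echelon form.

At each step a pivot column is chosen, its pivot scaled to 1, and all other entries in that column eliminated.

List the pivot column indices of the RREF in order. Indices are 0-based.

pivot(0,0)=10: scale R0 → (1, 10, 7, 9)
  clear (1,0): R1 −= (8)R0 → (0, 8, 6, 3)
  clear (2,0): R2 −= (1)R0 → (0, 8, 7, 6)
  clear (3,0): R3 −= (7)R0 → (0, 0, 5, 5)
pivot(1,1)=8: scale R1 → (0, 1, 9, 10)
  clear (0,1): R0 −= (10)R1 → (1, 0, 5, 8)
  clear (2,1): R2 −= (8)R1 → (0, 0, 1, 3)
pivot(2,2)=1: scale R2 → (0, 0, 1, 3)
  clear (0,2): R0 −= (5)R2 → (1, 0, 0, 4)
  clear (1,2): R1 −= (9)R2 → (0, 1, 0, 5)
  clear (3,2): R3 −= (5)R2 → (0, 0, 0, 1)
pivot(3,3)=1: scale R3 → (0, 0, 0, 1)
  clear (0,3): R0 −= (4)R3 → (1, 0, 0, 0)
  clear (1,3): R1 −= (5)R3 → (0, 1, 0, 0)
  clear (2,3): R2 −= (3)R3 → (0, 0, 1, 0)

pivot columns: 0, 1, 2, 3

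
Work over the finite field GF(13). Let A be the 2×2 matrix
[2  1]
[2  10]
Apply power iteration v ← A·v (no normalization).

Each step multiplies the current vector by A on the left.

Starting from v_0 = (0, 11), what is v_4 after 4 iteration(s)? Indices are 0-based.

v_4 = (8, 1)

v_0 = (0, 11).
v_1 = A·v_0 = (11, 6).
v_2 = A·v_1 = (2, 4).
v_3 = A·v_2 = (8, 5).
v_4 = A·v_3 = (8, 1).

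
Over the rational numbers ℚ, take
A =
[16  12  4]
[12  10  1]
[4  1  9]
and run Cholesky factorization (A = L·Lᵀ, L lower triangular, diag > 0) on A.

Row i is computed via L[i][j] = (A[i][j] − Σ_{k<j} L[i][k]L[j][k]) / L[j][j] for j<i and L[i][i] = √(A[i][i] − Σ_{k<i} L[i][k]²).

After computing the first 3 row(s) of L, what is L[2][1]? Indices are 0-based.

Step 1: L[0][0] = √(16) = 4.
  L[1][0] = (12) / L[0][0] = 3.
Step 2: L[1][1] = √(1) = 1.
  L[2][0] = (4) / L[0][0] = 1.
  L[2][1] = (-2) / L[1][1] = -2.
Step 3: L[2][2] = √(4) = 2.

L[2][1] = -2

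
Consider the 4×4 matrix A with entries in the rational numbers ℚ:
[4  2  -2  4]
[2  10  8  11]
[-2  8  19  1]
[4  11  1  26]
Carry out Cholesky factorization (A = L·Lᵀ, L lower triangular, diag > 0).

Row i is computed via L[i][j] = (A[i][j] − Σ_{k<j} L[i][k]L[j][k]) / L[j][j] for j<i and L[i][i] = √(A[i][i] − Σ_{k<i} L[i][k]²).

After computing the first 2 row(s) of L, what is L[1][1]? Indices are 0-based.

Step 1: L[0][0] = √(4) = 2.
  L[1][0] = (2) / L[0][0] = 1.
Step 2: L[1][1] = √(9) = 3.

L[1][1] = 3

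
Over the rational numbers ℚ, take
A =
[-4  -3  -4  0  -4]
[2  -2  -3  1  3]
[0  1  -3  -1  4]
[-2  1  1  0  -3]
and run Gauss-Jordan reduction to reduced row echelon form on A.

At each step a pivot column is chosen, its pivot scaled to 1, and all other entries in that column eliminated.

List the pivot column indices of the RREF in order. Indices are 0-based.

step 1: normalize row 0 (÷-4) = (1, 3/4, 1, 0, 1)
  row 1: subtract 2×row0 = (0, -7/2, -5, 1, 1)
  row 3: subtract -2×row0 = (0, 5/2, 3, 0, -1)
step 2: normalize row 1 (÷-7/2) = (0, 1, 10/7, -2/7, -2/7)
  row 0: subtract 3/4×row1 = (1, 0, -1/14, 3/14, 17/14)
  row 2: subtract 1×row1 = (0, 0, -31/7, -5/7, 30/7)
  row 3: subtract 5/2×row1 = (0, 0, -4/7, 5/7, -2/7)
step 3: normalize row 2 (÷-31/7) = (0, 0, 1, 5/31, -30/31)
  row 0: subtract -1/14×row2 = (1, 0, 0, 7/31, 71/62)
  row 1: subtract 10/7×row2 = (0, 1, 0, -16/31, 34/31)
  row 3: subtract -4/7×row2 = (0, 0, 0, 25/31, -26/31)
step 4: normalize row 3 (÷25/31) = (0, 0, 0, 1, -26/25)
  row 0: subtract 7/31×row3 = (1, 0, 0, 0, 69/50)
  row 1: subtract -16/31×row3 = (0, 1, 0, 0, 14/25)
  row 2: subtract 5/31×row3 = (0, 0, 1, 0, -4/5)

pivot columns: 0, 1, 2, 3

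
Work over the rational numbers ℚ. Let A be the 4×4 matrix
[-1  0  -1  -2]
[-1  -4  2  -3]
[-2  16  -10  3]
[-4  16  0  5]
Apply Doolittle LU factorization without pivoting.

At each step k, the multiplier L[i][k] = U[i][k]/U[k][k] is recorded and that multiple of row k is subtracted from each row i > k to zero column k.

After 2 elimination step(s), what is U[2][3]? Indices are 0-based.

U[2][3] = 3

k=0: U[0][0]=-1
  eliminate (1,0): mult=1, new row 1: (0, -4, 3, -1); set L[1][0]=1
  eliminate (2,0): mult=2, new row 2: (0, 16, -8, 7); set L[2][0]=2
  eliminate (3,0): mult=4, new row 3: (0, 16, 4, 13); set L[3][0]=4
k=1: U[1][1]=-4
  eliminate (2,1): mult=-4, new row 2: (0, 0, 4, 3); set L[2][1]=-4
  eliminate (3,1): mult=-4, new row 3: (0, 0, 16, 9); set L[3][1]=-4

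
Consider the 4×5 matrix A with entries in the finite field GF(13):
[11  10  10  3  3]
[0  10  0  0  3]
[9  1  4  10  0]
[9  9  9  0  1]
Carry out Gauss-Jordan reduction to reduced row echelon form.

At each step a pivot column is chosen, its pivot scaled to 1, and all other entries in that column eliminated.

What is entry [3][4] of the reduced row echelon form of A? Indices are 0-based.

M[3][4] = 2

step 1: normalize row 0 (÷11) = (1, 8, 8, 5, 5)
  row 2: subtract 9×row0 = (0, 7, 10, 4, 7)
  row 3: subtract 9×row0 = (0, 2, 2, 7, 8)
step 2: normalize row 1 (÷10) = (0, 1, 0, 0, 12)
  row 0: subtract 8×row1 = (1, 0, 8, 5, 0)
  row 2: subtract 7×row1 = (0, 0, 10, 4, 1)
  row 3: subtract 2×row1 = (0, 0, 2, 7, 10)
step 3: normalize row 2 (÷10) = (0, 0, 1, 3, 4)
  row 0: subtract 8×row2 = (1, 0, 0, 7, 7)
  row 3: subtract 2×row2 = (0, 0, 0, 1, 2)
step 4: normalize row 3 (÷1) = (0, 0, 0, 1, 2)
  row 0: subtract 7×row3 = (1, 0, 0, 0, 6)
  row 2: subtract 3×row3 = (0, 0, 1, 0, 11)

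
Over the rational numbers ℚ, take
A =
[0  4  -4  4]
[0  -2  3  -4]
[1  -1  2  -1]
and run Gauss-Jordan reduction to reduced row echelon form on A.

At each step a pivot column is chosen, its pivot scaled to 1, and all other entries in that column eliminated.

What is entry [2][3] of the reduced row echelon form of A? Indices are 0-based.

step 1: exchange rows 0,2
step 1: normalize row 0 (÷1) = (1, -1, 2, -1)
step 2: normalize row 1 (÷-2) = (0, 1, -3/2, 2)
  row 0: subtract -1×row1 = (1, 0, 1/2, 1)
  row 2: subtract 4×row1 = (0, 0, 2, -4)
step 3: normalize row 2 (÷2) = (0, 0, 1, -2)
  row 0: subtract 1/2×row2 = (1, 0, 0, 2)
  row 1: subtract -3/2×row2 = (0, 1, 0, -1)

M[2][3] = -2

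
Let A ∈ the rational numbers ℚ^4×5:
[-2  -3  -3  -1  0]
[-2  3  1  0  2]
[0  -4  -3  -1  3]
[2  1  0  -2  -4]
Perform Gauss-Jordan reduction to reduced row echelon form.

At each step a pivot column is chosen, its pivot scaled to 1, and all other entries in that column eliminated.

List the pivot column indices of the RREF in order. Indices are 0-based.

[1] R0 /= -2  ⇒  (1, 3/2, 3/2, 1/2, 0)
     R1 -= -2·R0  ⇒  (0, 6, 4, 1, 2)
     R3 -= 2·R0  ⇒  (0, -2, -3, -3, -4)
[2] R1 /= 6  ⇒  (0, 1, 2/3, 1/6, 1/3)
     R0 -= 3/2·R1  ⇒  (1, 0, 1/2, 1/4, -1/2)
     R2 -= -4·R1  ⇒  (0, 0, -1/3, -1/3, 13/3)
     R3 -= -2·R1  ⇒  (0, 0, -5/3, -8/3, -10/3)
[3] R2 /= -1/3  ⇒  (0, 0, 1, 1, -13)
     R0 -= 1/2·R2  ⇒  (1, 0, 0, -1/4, 6)
     R1 -= 2/3·R2  ⇒  (0, 1, 0, -1/2, 9)
     R3 -= -5/3·R2  ⇒  (0, 0, 0, -1, -25)
[4] R3 /= -1  ⇒  (0, 0, 0, 1, 25)
     R0 -= -1/4·R3  ⇒  (1, 0, 0, 0, 49/4)
     R1 -= -1/2·R3  ⇒  (0, 1, 0, 0, 43/2)
     R2 -= 1·R3  ⇒  (0, 0, 1, 0, -38)

pivot columns: 0, 1, 2, 3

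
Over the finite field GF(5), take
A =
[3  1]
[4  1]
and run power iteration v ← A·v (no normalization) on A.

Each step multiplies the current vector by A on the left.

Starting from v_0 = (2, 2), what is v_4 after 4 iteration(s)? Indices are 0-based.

v_0 = (2, 2).
v_1 = A·v_0 = (3, 0).
v_2 = A·v_1 = (4, 2).
v_3 = A·v_2 = (4, 3).
v_4 = A·v_3 = (0, 4).

v_4 = (0, 4)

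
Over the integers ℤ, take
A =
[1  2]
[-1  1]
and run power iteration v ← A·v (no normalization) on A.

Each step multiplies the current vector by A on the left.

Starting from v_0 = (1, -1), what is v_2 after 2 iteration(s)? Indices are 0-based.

v_0 = (1, -1).
v_1 = A·v_0 = (-1, -2).
v_2 = A·v_1 = (-5, -1).

v_2 = (-5, -1)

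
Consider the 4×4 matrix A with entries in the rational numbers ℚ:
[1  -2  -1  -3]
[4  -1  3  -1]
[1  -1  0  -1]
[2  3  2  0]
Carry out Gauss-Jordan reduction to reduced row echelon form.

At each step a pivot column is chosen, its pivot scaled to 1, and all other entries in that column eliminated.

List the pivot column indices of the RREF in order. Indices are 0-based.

[1] R0 /= 1  ⇒  (1, -2, -1, -3)
     R1 -= 4·R0  ⇒  (0, 7, 7, 11)
     R2 -= 1·R0  ⇒  (0, 1, 1, 2)
     R3 -= 2·R0  ⇒  (0, 7, 4, 6)
[2] R1 /= 7  ⇒  (0, 1, 1, 11/7)
     R0 -= -2·R1  ⇒  (1, 0, 1, 1/7)
     R2 -= 1·R1  ⇒  (0, 0, 0, 3/7)
     R3 -= 7·R1  ⇒  (0, 0, -3, -5)
[3] R2 <-> R3
[3] R2 /= -3  ⇒  (0, 0, 1, 5/3)
     R0 -= 1·R2  ⇒  (1, 0, 0, -32/21)
     R1 -= 1·R2  ⇒  (0, 1, 0, -2/21)
[4] R3 /= 3/7  ⇒  (0, 0, 0, 1)
     R0 -= -32/21·R3  ⇒  (1, 0, 0, 0)
     R1 -= -2/21·R3  ⇒  (0, 1, 0, 0)
     R2 -= 5/3·R3  ⇒  (0, 0, 1, 0)

pivot columns: 0, 1, 2, 3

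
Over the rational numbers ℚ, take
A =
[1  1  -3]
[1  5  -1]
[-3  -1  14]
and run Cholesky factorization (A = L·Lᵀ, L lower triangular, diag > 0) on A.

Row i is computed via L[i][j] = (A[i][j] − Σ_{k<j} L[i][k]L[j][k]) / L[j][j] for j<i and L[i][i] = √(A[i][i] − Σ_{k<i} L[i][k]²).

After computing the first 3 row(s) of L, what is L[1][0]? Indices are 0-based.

Step 1: L[0][0] = √(1) = 1.
  L[1][0] = (1) / L[0][0] = 1.
Step 2: L[1][1] = √(4) = 2.
  L[2][0] = (-3) / L[0][0] = -3.
  L[2][1] = (2) / L[1][1] = 1.
Step 3: L[2][2] = √(4) = 2.

L[1][0] = 1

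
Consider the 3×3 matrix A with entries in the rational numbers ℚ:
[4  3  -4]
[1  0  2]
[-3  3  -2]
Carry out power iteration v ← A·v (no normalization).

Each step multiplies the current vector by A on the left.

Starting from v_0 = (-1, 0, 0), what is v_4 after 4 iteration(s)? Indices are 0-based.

v_4 = (-967, 56, 129)

v_0 = (-1, 0, 0).
v_1 = A·v_0 = (-4, -1, 3).
v_2 = A·v_1 = (-31, 2, 3).
v_3 = A·v_2 = (-130, -25, 93).
v_4 = A·v_3 = (-967, 56, 129).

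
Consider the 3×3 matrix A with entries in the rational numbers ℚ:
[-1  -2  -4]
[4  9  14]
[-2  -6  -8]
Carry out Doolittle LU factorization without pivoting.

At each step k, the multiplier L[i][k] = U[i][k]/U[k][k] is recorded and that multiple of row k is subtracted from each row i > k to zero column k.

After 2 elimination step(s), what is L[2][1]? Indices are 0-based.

Step 1: pivot at (0,0) is -1.
  row1 ← row1 − (-4)·row0  ⇒  L[1][0]=-4, U row1=(0, 1, -2)
  row2 ← row2 − (2)·row0  ⇒  L[2][0]=2, U row2=(0, -2, 0)
Step 2: pivot at (1,1) is 1.
  row2 ← row2 − (-2)·row1  ⇒  L[2][1]=-2, U row2=(0, 0, -4)

L[2][1] = -2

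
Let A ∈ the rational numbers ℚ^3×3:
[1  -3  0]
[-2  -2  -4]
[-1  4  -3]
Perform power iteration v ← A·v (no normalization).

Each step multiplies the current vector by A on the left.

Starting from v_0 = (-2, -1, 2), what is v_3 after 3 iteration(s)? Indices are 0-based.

v_0 = (-2, -1, 2).
v_1 = A·v_0 = (1, -2, -8).
v_2 = A·v_1 = (7, 34, 15).
v_3 = A·v_2 = (-95, -142, 84).

v_3 = (-95, -142, 84)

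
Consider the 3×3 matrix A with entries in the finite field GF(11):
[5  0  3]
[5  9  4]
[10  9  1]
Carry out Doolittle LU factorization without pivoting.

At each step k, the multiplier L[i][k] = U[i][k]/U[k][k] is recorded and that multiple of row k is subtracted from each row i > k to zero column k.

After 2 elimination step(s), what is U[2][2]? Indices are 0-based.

U[2][2] = 5

k=0: U[0][0]=5
  eliminate (1,0): mult=1, new row 1: (0, 9, 1); set L[1][0]=1
  eliminate (2,0): mult=2, new row 2: (0, 9, 6); set L[2][0]=2
k=1: U[1][1]=9
  eliminate (2,1): mult=1, new row 2: (0, 0, 5); set L[2][1]=1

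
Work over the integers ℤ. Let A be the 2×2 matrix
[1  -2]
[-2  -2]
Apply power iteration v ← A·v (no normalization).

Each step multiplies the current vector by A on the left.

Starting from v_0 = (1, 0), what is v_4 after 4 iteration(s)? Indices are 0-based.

v_0 = (1, 0).
v_1 = A·v_0 = (1, -2).
v_2 = A·v_1 = (5, 2).
v_3 = A·v_2 = (1, -14).
v_4 = A·v_3 = (29, 26).

v_4 = (29, 26)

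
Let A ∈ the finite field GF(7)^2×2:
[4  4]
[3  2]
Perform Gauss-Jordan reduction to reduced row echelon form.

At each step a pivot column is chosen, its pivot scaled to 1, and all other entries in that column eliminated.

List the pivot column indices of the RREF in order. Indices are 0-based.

pivot columns: 0, 1

step 1: normalize row 0 (÷4) = (1, 1)
  row 1: subtract 3×row0 = (0, 6)
step 2: normalize row 1 (÷6) = (0, 1)
  row 0: subtract 1×row1 = (1, 0)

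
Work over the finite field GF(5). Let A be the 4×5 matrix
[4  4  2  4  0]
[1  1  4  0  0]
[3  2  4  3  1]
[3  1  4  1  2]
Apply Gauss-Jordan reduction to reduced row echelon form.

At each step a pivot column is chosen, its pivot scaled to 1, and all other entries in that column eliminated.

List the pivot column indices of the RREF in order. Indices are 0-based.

[1] R0 /= 4  ⇒  (1, 1, 3, 1, 0)
     R1 -= 1·R0  ⇒  (0, 0, 1, 4, 0)
     R2 -= 3·R0  ⇒  (0, 4, 0, 0, 1)
     R3 -= 3·R0  ⇒  (0, 3, 0, 3, 2)
[2] R1 <-> R2
[2] R1 /= 4  ⇒  (0, 1, 0, 0, 4)
     R0 -= 1·R1  ⇒  (1, 0, 3, 1, 1)
     R3 -= 3·R1  ⇒  (0, 0, 0, 3, 0)
[3] R2 /= 1  ⇒  (0, 0, 1, 4, 0)
     R0 -= 3·R2  ⇒  (1, 0, 0, 4, 1)
[4] R3 /= 3  ⇒  (0, 0, 0, 1, 0)
     R0 -= 4·R3  ⇒  (1, 0, 0, 0, 1)
     R2 -= 4·R3  ⇒  (0, 0, 1, 0, 0)

pivot columns: 0, 1, 2, 3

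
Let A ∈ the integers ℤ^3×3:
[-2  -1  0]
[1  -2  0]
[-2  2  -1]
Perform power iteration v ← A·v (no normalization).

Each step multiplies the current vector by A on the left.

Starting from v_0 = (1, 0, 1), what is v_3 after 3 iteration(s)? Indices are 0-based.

v_3 = (-2, 11, -23)

v_0 = (1, 0, 1).
v_1 = A·v_0 = (-2, 1, -3).
v_2 = A·v_1 = (3, -4, 9).
v_3 = A·v_2 = (-2, 11, -23).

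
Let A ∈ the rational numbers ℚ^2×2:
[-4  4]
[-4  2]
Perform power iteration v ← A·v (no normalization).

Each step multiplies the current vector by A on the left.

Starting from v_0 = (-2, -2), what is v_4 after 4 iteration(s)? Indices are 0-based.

v_4 = (-64, 32)

v_0 = (-2, -2).
v_1 = A·v_0 = (0, 4).
v_2 = A·v_1 = (16, 8).
v_3 = A·v_2 = (-32, -48).
v_4 = A·v_3 = (-64, 32).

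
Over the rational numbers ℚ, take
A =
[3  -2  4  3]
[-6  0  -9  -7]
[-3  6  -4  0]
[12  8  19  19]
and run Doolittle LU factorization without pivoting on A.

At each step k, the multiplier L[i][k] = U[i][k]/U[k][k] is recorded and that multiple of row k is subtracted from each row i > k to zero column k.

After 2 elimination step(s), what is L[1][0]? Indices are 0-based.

L[1][0] = -2

k=0: U[0][0]=3
  eliminate (1,0): mult=-2, new row 1: (0, -4, -1, -1); set L[1][0]=-2
  eliminate (2,0): mult=-1, new row 2: (0, 4, 0, 3); set L[2][0]=-1
  eliminate (3,0): mult=4, new row 3: (0, 16, 3, 7); set L[3][0]=4
k=1: U[1][1]=-4
  eliminate (2,1): mult=-1, new row 2: (0, 0, -1, 2); set L[2][1]=-1
  eliminate (3,1): mult=-4, new row 3: (0, 0, -1, 3); set L[3][1]=-4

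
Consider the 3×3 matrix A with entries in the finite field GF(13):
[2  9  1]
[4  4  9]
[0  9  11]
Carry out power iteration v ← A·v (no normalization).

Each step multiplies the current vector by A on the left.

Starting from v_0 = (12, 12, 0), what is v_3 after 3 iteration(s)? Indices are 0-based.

v_0 = (12, 12, 0).
v_1 = A·v_0 = (2, 5, 4).
v_2 = A·v_1 = (1, 12, 11).
v_3 = A·v_2 = (4, 8, 8).

v_3 = (4, 8, 8)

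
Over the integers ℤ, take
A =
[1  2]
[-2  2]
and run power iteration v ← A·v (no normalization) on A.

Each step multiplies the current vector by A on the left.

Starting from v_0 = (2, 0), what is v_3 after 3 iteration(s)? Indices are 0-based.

v_0 = (2, 0).
v_1 = A·v_0 = (2, -4).
v_2 = A·v_1 = (-6, -12).
v_3 = A·v_2 = (-30, -12).

v_3 = (-30, -12)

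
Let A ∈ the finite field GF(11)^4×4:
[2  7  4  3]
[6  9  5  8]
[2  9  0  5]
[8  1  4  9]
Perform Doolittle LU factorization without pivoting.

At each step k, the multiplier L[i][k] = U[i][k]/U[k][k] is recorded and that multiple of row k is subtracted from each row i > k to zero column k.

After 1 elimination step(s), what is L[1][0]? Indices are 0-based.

Step 1: pivot at (0,0) is 2.
  row1 ← row1 − (3)·row0  ⇒  L[1][0]=3, U row1=(0, 10, 4, 10)
  row2 ← row2 − (1)·row0  ⇒  L[2][0]=1, U row2=(0, 2, 7, 2)
  row3 ← row3 − (4)·row0  ⇒  L[3][0]=4, U row3=(0, 6, 10, 8)

L[1][0] = 3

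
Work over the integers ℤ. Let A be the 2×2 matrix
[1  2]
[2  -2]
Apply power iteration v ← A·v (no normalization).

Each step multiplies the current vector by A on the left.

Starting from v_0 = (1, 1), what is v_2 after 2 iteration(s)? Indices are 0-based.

v_0 = (1, 1).
v_1 = A·v_0 = (3, 0).
v_2 = A·v_1 = (3, 6).

v_2 = (3, 6)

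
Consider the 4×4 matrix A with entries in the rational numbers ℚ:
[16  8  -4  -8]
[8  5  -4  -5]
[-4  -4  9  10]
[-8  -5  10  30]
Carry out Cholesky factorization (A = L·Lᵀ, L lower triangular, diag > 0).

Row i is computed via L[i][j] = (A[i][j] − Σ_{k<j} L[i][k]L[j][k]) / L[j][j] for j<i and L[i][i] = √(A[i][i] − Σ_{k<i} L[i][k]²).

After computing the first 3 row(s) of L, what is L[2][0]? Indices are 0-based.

L[2][0] = -1

Step 1: L[0][0] = √(16) = 4.
  L[1][0] = (8) / L[0][0] = 2.
Step 2: L[1][1] = √(1) = 1.
  L[2][0] = (-4) / L[0][0] = -1.
  L[2][1] = (-2) / L[1][1] = -2.
Step 3: L[2][2] = √(4) = 2.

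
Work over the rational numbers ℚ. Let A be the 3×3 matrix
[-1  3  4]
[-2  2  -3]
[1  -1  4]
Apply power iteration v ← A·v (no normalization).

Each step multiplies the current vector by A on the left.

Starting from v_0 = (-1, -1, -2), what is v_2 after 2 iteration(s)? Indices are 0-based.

v_2 = (-4, 56, -48)

v_0 = (-1, -1, -2).
v_1 = A·v_0 = (-10, 6, -8).
v_2 = A·v_1 = (-4, 56, -48).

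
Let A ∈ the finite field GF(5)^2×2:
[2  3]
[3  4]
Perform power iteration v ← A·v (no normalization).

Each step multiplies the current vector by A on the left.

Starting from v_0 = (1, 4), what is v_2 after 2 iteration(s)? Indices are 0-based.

v_2 = (0, 3)

v_0 = (1, 4).
v_1 = A·v_0 = (4, 4).
v_2 = A·v_1 = (0, 3).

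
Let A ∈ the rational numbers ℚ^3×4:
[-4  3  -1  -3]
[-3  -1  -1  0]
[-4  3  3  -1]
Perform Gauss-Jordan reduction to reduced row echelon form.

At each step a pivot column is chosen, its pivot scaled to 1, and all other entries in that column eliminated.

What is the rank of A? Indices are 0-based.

rank = 3

[1] R0 /= -4  ⇒  (1, -3/4, 1/4, 3/4)
     R1 -= -3·R0  ⇒  (0, -13/4, -1/4, 9/4)
     R2 -= -4·R0  ⇒  (0, 0, 4, 2)
[2] R1 /= -13/4  ⇒  (0, 1, 1/13, -9/13)
     R0 -= -3/4·R1  ⇒  (1, 0, 4/13, 3/13)
[3] R2 /= 4  ⇒  (0, 0, 1, 1/2)
     R0 -= 4/13·R2  ⇒  (1, 0, 0, 1/13)
     R1 -= 1/13·R2  ⇒  (0, 1, 0, -19/26)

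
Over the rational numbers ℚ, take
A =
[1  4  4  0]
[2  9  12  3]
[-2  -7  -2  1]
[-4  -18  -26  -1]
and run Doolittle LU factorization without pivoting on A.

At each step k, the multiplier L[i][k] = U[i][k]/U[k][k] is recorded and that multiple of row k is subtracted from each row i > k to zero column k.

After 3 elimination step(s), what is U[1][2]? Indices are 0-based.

U[1][2] = 4

k=0: U[0][0]=1
  eliminate (1,0): mult=2, new row 1: (0, 1, 4, 3); set L[1][0]=2
  eliminate (2,0): mult=-2, new row 2: (0, 1, 6, 1); set L[2][0]=-2
  eliminate (3,0): mult=-4, new row 3: (0, -2, -10, -1); set L[3][0]=-4
k=1: U[1][1]=1
  eliminate (2,1): mult=1, new row 2: (0, 0, 2, -2); set L[2][1]=1
  eliminate (3,1): mult=-2, new row 3: (0, 0, -2, 5); set L[3][1]=-2
k=2: U[2][2]=2
  eliminate (3,2): mult=-1, new row 3: (0, 0, 0, 3); set L[3][2]=-1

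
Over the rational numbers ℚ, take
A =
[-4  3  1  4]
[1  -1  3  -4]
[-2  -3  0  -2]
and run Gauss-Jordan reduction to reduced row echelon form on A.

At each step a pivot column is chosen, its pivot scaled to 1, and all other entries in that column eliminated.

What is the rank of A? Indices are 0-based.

pivot(0,0)=-4: scale R0 → (1, -3/4, -1/4, -1)
  clear (1,0): R1 −= (1)R0 → (0, -1/4, 13/4, -3)
  clear (2,0): R2 −= (-2)R0 → (0, -9/2, -1/2, -4)
pivot(1,1)=-1/4: scale R1 → (0, 1, -13, 12)
  clear (0,1): R0 −= (-3/4)R1 → (1, 0, -10, 8)
  clear (2,1): R2 −= (-9/2)R1 → (0, 0, -59, 50)
pivot(2,2)=-59: scale R2 → (0, 0, 1, -50/59)
  clear (0,2): R0 −= (-10)R2 → (1, 0, 0, -28/59)
  clear (1,2): R1 −= (-13)R2 → (0, 1, 0, 58/59)

rank = 3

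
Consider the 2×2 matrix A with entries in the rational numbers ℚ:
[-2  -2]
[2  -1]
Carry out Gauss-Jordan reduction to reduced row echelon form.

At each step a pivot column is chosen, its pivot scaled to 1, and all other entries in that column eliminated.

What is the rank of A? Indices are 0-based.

rank = 2

[1] R0 /= -2  ⇒  (1, 1)
     R1 -= 2·R0  ⇒  (0, -3)
[2] R1 /= -3  ⇒  (0, 1)
     R0 -= 1·R1  ⇒  (1, 0)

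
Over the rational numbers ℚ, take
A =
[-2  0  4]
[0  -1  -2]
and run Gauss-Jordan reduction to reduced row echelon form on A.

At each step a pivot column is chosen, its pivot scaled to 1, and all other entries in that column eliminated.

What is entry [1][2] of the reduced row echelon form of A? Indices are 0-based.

M[1][2] = 2

pivot(0,0)=-2: scale R0 → (1, 0, -2)
pivot(1,1)=-1: scale R1 → (0, 1, 2)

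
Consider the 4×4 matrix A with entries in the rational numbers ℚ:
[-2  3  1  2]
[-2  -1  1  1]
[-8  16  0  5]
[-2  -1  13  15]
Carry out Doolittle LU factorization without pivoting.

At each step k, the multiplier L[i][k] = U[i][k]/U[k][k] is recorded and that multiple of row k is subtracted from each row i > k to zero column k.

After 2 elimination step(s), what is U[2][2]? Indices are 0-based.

U[2][2] = -4

Step 1: pivot at (0,0) is -2.
  row1 ← row1 − (1)·row0  ⇒  L[1][0]=1, U row1=(0, -4, 0, -1)
  row2 ← row2 − (4)·row0  ⇒  L[2][0]=4, U row2=(0, 4, -4, -3)
  row3 ← row3 − (1)·row0  ⇒  L[3][0]=1, U row3=(0, -4, 12, 13)
Step 2: pivot at (1,1) is -4.
  row2 ← row2 − (-1)·row1  ⇒  L[2][1]=-1, U row2=(0, 0, -4, -4)
  row3 ← row3 − (1)·row1  ⇒  L[3][1]=1, U row3=(0, 0, 12, 14)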